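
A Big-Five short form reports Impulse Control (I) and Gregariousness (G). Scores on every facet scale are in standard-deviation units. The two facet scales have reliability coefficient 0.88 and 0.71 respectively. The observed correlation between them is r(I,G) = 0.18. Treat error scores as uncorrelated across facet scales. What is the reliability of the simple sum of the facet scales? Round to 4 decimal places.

0.8263

Var(I+G) = 2 + 2·[0.18] = 2 + 0.36 = 2.36.
Because errors are independent across components, Cov(Tᵢ,Tⱼ) = Cov(Xᵢ,Xⱼ); the off-diagonal part of the true-score variance is the same as above.
True-score variance = [0.88 + 0.71] + 0.36 = 1.59 + 0.36 = 1.95.
Reliability = 1.95 / 2.36 = 0.8263.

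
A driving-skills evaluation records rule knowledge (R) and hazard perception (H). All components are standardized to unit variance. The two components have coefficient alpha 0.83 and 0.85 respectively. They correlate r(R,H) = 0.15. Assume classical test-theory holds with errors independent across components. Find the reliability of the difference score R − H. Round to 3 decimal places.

0.812

Var(R−H) = 1 + 1 − 2·0.15 = 2 − 0.3 = 1.7.
Because errors are independent across components, Cov(Tᵢ,Tⱼ) = Cov(Xᵢ,Xⱼ); the off-diagonal part of the true-score variance is the same as above.
True-score variance = [0.83 + 0.85] − 0.3 = 1.68 − 0.3 = 1.38.
Reliability = 1.38 / 1.7 = 0.812.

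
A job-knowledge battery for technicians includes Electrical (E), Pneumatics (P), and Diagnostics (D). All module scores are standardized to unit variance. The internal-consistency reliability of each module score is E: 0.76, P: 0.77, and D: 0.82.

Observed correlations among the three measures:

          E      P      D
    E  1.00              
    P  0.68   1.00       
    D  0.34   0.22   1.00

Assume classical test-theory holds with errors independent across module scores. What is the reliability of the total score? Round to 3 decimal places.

0.881

Var(E+P+D) = 3 + 2·[0.68 + 0.34 + 0.22] = 3 + 2.48 = 5.48.
Under uncorrelated errors the observed covariances equal the true-score covariances, so only the own-variance terms attenuate.
True-score variance = [0.76 + 0.77 + 0.82] + 2.48 = 2.35 + 2.48 = 4.83.
Reliability = 4.83 / 5.48 = 0.881.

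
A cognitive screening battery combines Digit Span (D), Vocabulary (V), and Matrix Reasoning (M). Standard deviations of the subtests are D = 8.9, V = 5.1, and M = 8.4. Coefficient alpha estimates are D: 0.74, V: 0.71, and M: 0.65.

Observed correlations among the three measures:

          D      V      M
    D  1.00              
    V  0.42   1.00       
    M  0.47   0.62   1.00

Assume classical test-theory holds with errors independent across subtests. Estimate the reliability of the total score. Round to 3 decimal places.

0.843

Var(D+V+M) = 8.9² + 5.1² + 8.4² + 2·[8.9·5.1·0.42 + 8.9·8.4·0.47 + 5.1·8.4·0.62] = 175.78 + 161.524 = 337.304.
Under uncorrelated errors the observed covariances equal the true-score covariances, so only the own-variance terms attenuate.
True-score variance = [8.9²·0.74 + 5.1²·0.71 + 8.4²·0.65] + 161.524 = 122.947 + 161.524 = 284.47.
Reliability = 284.47 / 337.304 = 0.843.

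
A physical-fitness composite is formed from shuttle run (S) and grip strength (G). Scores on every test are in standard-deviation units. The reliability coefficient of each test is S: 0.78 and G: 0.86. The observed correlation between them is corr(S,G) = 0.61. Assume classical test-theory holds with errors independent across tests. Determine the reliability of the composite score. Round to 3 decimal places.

0.888

Var(S+G) = 2 + 2·[0.61] = 2 + 1.22 = 3.22.
With uncorrelated errors the cross-covariances are all true-score covariance, so they carry over unchanged; only the diagonal terms shrink to ρᵢσᵢ².
True-score variance = [0.78 + 0.86] + 1.22 = 1.64 + 1.22 = 2.86.
Reliability = 2.86 / 3.22 = 0.888.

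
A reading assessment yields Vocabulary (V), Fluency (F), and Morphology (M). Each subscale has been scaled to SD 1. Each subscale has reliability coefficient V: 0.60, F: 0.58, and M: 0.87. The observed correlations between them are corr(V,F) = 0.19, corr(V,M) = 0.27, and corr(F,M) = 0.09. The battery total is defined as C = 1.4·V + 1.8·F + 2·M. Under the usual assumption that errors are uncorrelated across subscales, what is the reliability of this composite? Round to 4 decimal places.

Var(C) = 1.4² + 1.8² + 2² + 2·[2.52·0.19 + 2.8·0.27 + 3.6·0.09] = 9.2 + 3.1176 = 12.3176.
Under uncorrelated errors the observed covariances equal the true-score covariances, so only the own-variance terms attenuate.
True-score variance = [1.4²·0.60 + 1.8²·0.58 + 2²·0.87] + 3.1176 = 6.5352 + 3.1176 = 9.6528.
Reliability = 9.6528 / 12.3176 = 0.7837.

0.7837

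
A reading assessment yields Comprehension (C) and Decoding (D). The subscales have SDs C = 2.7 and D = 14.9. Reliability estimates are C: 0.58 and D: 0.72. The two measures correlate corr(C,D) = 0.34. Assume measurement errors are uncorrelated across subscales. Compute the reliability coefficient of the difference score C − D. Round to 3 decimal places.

Var(C−D) = 2.7² + 14.9² − 2·2.7·14.9·0.34 = 229.3 − 27.3564 = 201.944.
With uncorrelated errors the cross-covariances are all true-score covariance, so they carry over unchanged; only the diagonal terms shrink to ρᵢσᵢ².
True-score variance = [2.7²·0.58 + 14.9²·0.72] − 27.3564 = 164.075 − 27.3564 = 136.719.
Reliability = 136.719 / 201.944 = 0.677.

0.677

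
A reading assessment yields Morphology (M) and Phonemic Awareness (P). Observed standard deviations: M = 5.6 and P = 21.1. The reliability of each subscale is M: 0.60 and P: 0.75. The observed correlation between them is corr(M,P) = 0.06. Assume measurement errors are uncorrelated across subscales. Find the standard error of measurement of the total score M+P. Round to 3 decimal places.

11.129

Var(total) = 476.57 + 14.1792 = 490.749.
True-score variance = 352.724 + 14.1792 = 366.903, so reliability = 0.7476.
Error variance = 490.749 − 366.903 = 123.847; SEM = √123.847 = 11.129.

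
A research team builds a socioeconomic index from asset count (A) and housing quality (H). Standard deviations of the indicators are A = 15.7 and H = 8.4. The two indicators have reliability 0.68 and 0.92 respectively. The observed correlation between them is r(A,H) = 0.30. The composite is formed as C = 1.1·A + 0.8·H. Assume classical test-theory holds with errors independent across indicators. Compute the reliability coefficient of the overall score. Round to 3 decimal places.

0.760

Var(C) = 1.1²·15.7² + 0.8²·8.4² + 2·[0.88·15.7·8.4·0.30] = 343.411 + 69.6326 = 413.044.
With uncorrelated errors the cross-covariances are all true-score covariance, so they carry over unchanged; only the diagonal terms shrink to ρᵢσᵢ².
True-score variance = [1.1²·15.7²·0.68 + 0.8²·8.4²·0.92] + 69.6326 = 244.358 + 69.6326 = 313.99.
Reliability = 313.99 / 413.044 = 0.760.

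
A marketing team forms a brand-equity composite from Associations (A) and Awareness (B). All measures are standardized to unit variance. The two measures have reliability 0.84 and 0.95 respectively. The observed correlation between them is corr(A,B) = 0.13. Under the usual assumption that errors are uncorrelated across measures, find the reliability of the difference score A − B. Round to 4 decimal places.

0.8793

Var(A−B) = 1 + 1 − 2·0.13 = 2 − 0.26 = 1.74.
Under uncorrelated errors the observed covariances equal the true-score covariances, so only the own-variance terms attenuate.
True-score variance = [0.84 + 0.95] − 0.26 = 1.79 − 0.26 = 1.53.
Reliability = 1.53 / 1.74 = 0.8793.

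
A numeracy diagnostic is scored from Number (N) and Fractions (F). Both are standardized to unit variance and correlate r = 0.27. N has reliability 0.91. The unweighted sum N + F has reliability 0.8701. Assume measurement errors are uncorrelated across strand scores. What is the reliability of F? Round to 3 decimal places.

Var(N+F) = 2 + 2·0.27 = 2.540.
True-score variance = ρ_N + ρ_F + 2·0.27, so 0.8701 = (0.91 + ρ_F + 0.54) / 2.540.
ρ_F = 0.8701·2.540 − 0.91 − 0.54 = 0.760.

0.760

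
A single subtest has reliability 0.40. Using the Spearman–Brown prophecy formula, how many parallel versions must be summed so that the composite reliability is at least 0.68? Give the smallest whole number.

k ≥ ρ*(1−ρ₁)/(ρ₁(1−ρ*)) = 0.68·0.60 / (0.40·0.32) = 3.188.
Smallest integer k = 4.

4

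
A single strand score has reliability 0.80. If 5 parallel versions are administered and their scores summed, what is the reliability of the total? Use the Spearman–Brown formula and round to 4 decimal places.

0.9524

ρ_k = kρ / (1 + (k−1)ρ) = 5·0.80 / (1 + 4·0.80) = 4.000 / 4.200 = 0.9524.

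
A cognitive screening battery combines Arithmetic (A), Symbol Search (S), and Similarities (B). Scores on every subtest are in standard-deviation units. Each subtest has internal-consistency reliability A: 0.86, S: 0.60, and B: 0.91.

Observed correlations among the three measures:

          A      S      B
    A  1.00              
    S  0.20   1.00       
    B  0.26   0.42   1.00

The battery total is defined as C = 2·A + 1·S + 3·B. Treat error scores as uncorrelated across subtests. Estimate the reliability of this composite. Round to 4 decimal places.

0.9134

Var(C) = 2² + 1 + 3² + 2·[2·0.20 + 6·0.26 + 3·0.42] = 14 + 6.44 = 20.44.
Under uncorrelated errors the observed covariances equal the true-score covariances, so only the own-variance terms attenuate.
True-score variance = [2²·0.86 + 0.60 + 3²·0.91] + 6.44 = 12.23 + 6.44 = 18.67.
Reliability = 18.67 / 20.44 = 0.9134.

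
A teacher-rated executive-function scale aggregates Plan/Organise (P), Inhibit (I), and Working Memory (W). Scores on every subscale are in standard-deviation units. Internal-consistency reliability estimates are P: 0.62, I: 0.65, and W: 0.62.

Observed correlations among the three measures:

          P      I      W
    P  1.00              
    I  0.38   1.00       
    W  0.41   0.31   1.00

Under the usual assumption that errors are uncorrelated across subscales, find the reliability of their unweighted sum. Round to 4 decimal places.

0.7865

Var(P+I+W) = 3 + 2·[0.38 + 0.41 + 0.31] = 3 + 2.2 = 5.2.
Because errors are independent across components, Cov(Tᵢ,Tⱼ) = Cov(Xᵢ,Xⱼ); the off-diagonal part of the true-score variance is the same as above.
True-score variance = [0.62 + 0.65 + 0.62] + 2.2 = 1.89 + 2.2 = 4.09.
Reliability = 4.09 / 5.2 = 0.7865.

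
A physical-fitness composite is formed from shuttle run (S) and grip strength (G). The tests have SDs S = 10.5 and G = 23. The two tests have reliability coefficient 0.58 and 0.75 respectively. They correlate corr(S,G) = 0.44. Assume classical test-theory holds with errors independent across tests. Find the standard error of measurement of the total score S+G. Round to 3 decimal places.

13.362

Var(total) = 639.25 + 212.52 = 851.77.
True-score variance = 460.695 + 212.52 = 673.215, so reliability = 0.7904.
Error variance = 851.77 − 673.215 = 178.555; SEM = √178.555 = 13.362.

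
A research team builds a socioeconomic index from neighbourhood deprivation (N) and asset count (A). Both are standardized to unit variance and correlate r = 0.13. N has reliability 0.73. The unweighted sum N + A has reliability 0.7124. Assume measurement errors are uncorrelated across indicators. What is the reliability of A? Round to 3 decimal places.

0.620

Var(N+A) = 2 + 2·0.13 = 2.260.
True-score variance = ρ_N + ρ_A + 2·0.13, so 0.7124 = (0.73 + ρ_A + 0.26) / 2.260.
ρ_A = 0.7124·2.260 − 0.73 − 0.26 = 0.620.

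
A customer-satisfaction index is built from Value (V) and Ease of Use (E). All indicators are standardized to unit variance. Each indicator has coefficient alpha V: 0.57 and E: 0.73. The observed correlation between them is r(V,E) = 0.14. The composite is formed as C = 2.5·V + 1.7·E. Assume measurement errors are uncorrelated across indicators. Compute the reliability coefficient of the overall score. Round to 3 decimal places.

Var(C) = 2.5² + 1.7² + 2·[4.25·0.14] = 9.14 + 1.19 = 10.33.
Because errors are independent across components, Cov(Tᵢ,Tⱼ) = Cov(Xᵢ,Xⱼ); the off-diagonal part of the true-score variance is the same as above.
True-score variance = [2.5²·0.57 + 1.7²·0.73] + 1.19 = 5.6722 + 1.19 = 6.8622.
Reliability = 6.8622 / 10.33 = 0.664.

0.664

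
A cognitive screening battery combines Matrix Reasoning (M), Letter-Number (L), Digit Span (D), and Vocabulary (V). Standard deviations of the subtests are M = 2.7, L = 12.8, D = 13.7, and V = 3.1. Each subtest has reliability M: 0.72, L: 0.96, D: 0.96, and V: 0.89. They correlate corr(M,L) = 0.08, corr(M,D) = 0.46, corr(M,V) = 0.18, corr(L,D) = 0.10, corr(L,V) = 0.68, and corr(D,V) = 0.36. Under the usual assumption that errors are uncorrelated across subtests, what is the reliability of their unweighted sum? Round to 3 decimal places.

0.968

Var(M+L+D+V) = 2.7² + 12.8² + 13.7² + 3.1² + 2·[2.7·12.8·0.08 + 2.7·13.7·0.46 + 2.7·3.1·0.18 + 12.8·13.7·0.10 + 12.8·3.1·0.68 + 13.7·3.1·0.36] = 368.43 + 162.189 = 530.619.
Under uncorrelated errors the observed covariances equal the true-score covariances, so only the own-variance terms attenuate.
True-score variance = [2.7²·0.72 + 12.8²·0.96 + 13.7²·0.96 + 3.1²·0.89] + 162.189 = 351.27 + 162.189 = 513.459.
Reliability = 513.459 / 530.619 = 0.968.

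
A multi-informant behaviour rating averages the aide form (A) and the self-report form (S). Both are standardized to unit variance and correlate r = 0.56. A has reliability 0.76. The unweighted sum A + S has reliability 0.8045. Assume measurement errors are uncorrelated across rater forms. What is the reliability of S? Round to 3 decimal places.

Var(A+S) = 2 + 2·0.56 = 3.120.
True-score variance = ρ_A + ρ_S + 2·0.56, so 0.8045 = (0.76 + ρ_S + 1.12) / 3.120.
ρ_S = 0.8045·3.120 − 0.76 − 1.12 = 0.630.

0.630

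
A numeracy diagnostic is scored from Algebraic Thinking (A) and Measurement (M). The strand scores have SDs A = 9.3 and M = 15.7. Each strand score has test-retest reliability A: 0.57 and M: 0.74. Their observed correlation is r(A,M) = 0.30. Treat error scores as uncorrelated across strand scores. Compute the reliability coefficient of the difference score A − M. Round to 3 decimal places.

0.587

Var(A−M) = 9.3² + 15.7² − 2·9.3·15.7·0.30 = 332.98 − 87.606 = 245.374.
Because errors are independent across components, Cov(Tᵢ,Tⱼ) = Cov(Xᵢ,Xⱼ); the off-diagonal part of the true-score variance is the same as above.
True-score variance = [9.3²·0.57 + 15.7²·0.74] − 87.606 = 231.702 − 87.606 = 144.096.
Reliability = 144.096 / 245.374 = 0.587.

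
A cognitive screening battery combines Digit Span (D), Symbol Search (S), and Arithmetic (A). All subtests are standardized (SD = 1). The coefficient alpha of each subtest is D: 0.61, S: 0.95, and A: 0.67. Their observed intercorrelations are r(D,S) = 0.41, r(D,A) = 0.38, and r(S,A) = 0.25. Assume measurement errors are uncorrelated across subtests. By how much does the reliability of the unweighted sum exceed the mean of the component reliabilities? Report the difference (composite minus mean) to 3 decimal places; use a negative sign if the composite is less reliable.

0.105

Var(sum) = 3 + 2.08 = 5.08; true-score variance = 2.23 + 2.08 = 4.31; composite reliability = 0.8484.
Mean component reliability = 0.7433.
Difference = 0.8484 − 0.7433 = 0.105.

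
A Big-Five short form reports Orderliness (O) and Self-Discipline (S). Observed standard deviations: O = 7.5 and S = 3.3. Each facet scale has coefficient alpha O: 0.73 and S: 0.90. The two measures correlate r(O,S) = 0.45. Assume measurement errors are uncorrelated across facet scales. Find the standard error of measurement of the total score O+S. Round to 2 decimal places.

4.03

Var(total) = 67.14 + 22.275 = 89.415.
True-score variance = 50.8635 + 22.275 = 73.1385, so reliability = 0.8180.
Error variance = 89.415 − 73.1385 = 16.2765; SEM = √16.2765 = 4.03.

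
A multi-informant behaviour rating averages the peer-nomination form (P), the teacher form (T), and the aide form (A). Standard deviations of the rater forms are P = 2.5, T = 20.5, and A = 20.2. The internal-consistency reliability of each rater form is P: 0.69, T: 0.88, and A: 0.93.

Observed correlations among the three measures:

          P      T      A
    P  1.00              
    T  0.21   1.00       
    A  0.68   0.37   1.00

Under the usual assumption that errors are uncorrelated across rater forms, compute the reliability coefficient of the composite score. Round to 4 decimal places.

0.9343

Var(P+T+A) = 2.5² + 20.5² + 20.2² + 2·[2.5·20.5·0.21 + 2.5·20.2·0.68 + 20.5·20.2·0.37] = 834.54 + 396.639 = 1231.18.
Under uncorrelated errors the observed covariances equal the true-score covariances, so only the own-variance terms attenuate.
True-score variance = [2.5²·0.69 + 20.5²·0.88 + 20.2²·0.93] + 396.639 = 753.61 + 396.639 = 1150.25.
Reliability = 1150.25 / 1231.18 = 0.9343.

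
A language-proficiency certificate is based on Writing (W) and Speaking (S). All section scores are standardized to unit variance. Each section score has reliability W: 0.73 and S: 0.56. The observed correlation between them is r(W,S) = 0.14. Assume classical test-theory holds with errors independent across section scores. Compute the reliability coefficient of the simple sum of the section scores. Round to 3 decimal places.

0.689

Var(W+S) = 2 + 2·[0.14] = 2 + 0.28 = 2.28.
Because errors are independent across components, Cov(Tᵢ,Tⱼ) = Cov(Xᵢ,Xⱼ); the off-diagonal part of the true-score variance is the same as above.
True-score variance = [0.73 + 0.56] + 0.28 = 1.29 + 0.28 = 1.57.
Reliability = 1.57 / 2.28 = 0.689.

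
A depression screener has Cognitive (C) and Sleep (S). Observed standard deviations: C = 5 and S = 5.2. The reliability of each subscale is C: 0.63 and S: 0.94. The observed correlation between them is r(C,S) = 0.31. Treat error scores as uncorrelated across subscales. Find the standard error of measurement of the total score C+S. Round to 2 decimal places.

3.30

Var(total) = 52.04 + 16.12 = 68.16.
True-score variance = 41.1676 + 16.12 = 57.2876, so reliability = 0.8405.
Error variance = 68.16 − 57.2876 = 10.8724; SEM = √10.8724 = 3.30.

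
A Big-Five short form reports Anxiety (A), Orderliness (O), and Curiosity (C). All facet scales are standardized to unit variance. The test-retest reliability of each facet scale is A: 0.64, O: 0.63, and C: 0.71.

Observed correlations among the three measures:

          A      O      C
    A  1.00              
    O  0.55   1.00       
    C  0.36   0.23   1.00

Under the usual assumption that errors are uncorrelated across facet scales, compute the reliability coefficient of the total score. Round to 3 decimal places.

0.807

Var(A+O+C) = 3 + 2·[0.55 + 0.36 + 0.23] = 3 + 2.28 = 5.28.
Because errors are independent across components, Cov(Tᵢ,Tⱼ) = Cov(Xᵢ,Xⱼ); the off-diagonal part of the true-score variance is the same as above.
True-score variance = [0.64 + 0.63 + 0.71] + 2.28 = 1.98 + 2.28 = 4.26.
Reliability = 4.26 / 5.28 = 0.807.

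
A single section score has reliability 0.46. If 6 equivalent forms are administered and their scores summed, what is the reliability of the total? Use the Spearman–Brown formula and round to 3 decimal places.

ρ_k = kρ / (1 + (k−1)ρ) = 6·0.46 / (1 + 5·0.46) = 2.760 / 3.300 = 0.836.

0.836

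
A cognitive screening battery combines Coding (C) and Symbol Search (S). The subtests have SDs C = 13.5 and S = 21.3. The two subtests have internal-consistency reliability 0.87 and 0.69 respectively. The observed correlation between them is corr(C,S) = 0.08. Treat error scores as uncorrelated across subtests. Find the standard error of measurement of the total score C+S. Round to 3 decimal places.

Var(total) = 635.94 + 46.008 = 681.948.
True-score variance = 471.604 + 46.008 = 517.612, so reliability = 0.7590.
Error variance = 681.948 − 517.612 = 164.336; SEM = √164.336 = 12.819.

12.819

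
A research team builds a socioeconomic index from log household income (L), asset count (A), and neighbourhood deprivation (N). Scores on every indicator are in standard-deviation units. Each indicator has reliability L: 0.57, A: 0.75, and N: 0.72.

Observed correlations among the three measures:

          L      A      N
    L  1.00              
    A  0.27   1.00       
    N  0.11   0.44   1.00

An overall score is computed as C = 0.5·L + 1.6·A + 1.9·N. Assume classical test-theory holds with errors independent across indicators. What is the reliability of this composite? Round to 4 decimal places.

0.8194

Var(C) = 0.5² + 1.6² + 1.9² + 2·[0.8·0.27 + 0.95·0.11 + 3.04·0.44] = 6.42 + 3.3162 = 9.7362.
Because errors are independent across components, Cov(Tᵢ,Tⱼ) = Cov(Xᵢ,Xⱼ); the off-diagonal part of the true-score variance is the same as above.
True-score variance = [0.5²·0.57 + 1.6²·0.75 + 1.9²·0.72] + 3.3162 = 4.6617 + 3.3162 = 7.9779.
Reliability = 7.9779 / 9.7362 = 0.8194.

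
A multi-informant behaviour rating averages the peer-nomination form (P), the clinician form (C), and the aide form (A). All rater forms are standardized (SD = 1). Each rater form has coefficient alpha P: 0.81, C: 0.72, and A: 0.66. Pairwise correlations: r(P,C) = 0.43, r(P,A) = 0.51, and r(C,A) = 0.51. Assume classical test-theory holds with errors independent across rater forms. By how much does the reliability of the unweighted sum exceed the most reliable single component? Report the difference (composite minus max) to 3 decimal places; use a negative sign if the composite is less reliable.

0.053

Var(sum) = 3 + 2.9 = 5.9; true-score variance = 2.19 + 2.9 = 5.09; composite reliability = 0.8627.
Max component reliability = 0.8100.
Difference = 0.8627 − 0.8100 = 0.053.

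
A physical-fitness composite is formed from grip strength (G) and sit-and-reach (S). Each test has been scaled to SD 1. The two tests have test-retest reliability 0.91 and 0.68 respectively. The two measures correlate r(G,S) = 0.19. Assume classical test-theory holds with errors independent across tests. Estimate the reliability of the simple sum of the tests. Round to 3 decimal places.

0.828

Var(G+S) = 2 + 2·[0.19] = 2 + 0.38 = 2.38.
Under uncorrelated errors the observed covariances equal the true-score covariances, so only the own-variance terms attenuate.
True-score variance = [0.91 + 0.68] + 0.38 = 1.59 + 0.38 = 1.97.
Reliability = 1.97 / 2.38 = 0.828.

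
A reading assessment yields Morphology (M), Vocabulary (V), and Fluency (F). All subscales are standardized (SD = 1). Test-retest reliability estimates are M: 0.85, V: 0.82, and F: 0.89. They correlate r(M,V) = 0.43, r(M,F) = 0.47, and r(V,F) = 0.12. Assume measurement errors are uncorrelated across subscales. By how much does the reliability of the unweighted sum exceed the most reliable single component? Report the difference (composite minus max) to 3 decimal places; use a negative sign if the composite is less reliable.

0.023

Var(sum) = 3 + 2.04 = 5.04; true-score variance = 2.56 + 2.04 = 4.6; composite reliability = 0.9127.
Max component reliability = 0.8900.
Difference = 0.9127 − 0.8900 = 0.023.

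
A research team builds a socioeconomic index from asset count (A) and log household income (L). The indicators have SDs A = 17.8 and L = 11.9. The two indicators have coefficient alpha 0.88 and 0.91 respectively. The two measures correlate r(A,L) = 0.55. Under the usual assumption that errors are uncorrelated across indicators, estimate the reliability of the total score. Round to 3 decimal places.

0.927

Var(A+L) = 17.8² + 11.9² + 2·[17.8·11.9·0.55] = 458.45 + 233.002 = 691.452.
With uncorrelated errors the cross-covariances are all true-score covariance, so they carry over unchanged; only the diagonal terms shrink to ρᵢσᵢ².
True-score variance = [17.8²·0.88 + 11.9²·0.91] + 233.002 = 407.684 + 233.002 = 640.686.
Reliability = 640.686 / 691.452 = 0.927.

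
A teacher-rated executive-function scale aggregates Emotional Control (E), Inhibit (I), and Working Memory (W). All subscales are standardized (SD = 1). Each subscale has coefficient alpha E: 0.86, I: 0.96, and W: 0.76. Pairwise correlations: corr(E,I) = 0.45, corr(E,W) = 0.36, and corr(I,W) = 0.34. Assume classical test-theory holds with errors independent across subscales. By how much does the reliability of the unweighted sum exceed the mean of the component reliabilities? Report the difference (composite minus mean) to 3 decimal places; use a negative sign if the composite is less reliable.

0.061

Var(sum) = 3 + 2.3 = 5.3; true-score variance = 2.58 + 2.3 = 4.88; composite reliability = 0.9208.
Mean component reliability = 0.8600.
Difference = 0.9208 − 0.8600 = 0.061.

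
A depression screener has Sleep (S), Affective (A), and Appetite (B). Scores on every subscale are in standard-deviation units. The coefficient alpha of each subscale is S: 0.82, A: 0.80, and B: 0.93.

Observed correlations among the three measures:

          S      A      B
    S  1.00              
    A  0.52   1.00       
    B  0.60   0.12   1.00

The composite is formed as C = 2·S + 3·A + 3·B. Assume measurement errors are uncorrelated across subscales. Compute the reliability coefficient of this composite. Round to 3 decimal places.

0.916

Var(C) = 2² + 3² + 3² + 2·[6·0.52 + 6·0.60 + 9·0.12] = 22 + 15.6 = 37.6.
With uncorrelated errors the cross-covariances are all true-score covariance, so they carry over unchanged; only the diagonal terms shrink to ρᵢσᵢ².
True-score variance = [2²·0.82 + 3²·0.80 + 3²·0.93] + 15.6 = 18.85 + 15.6 = 34.45.
Reliability = 34.45 / 37.6 = 0.916.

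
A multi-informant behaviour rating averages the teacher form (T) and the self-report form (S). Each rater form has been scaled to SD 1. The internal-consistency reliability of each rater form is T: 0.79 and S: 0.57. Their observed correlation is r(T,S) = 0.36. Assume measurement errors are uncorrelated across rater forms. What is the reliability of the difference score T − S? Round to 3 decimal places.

Var(T−S) = 1 + 1 − 2·0.36 = 2 − 0.72 = 1.28.
Because errors are independent across components, Cov(Tᵢ,Tⱼ) = Cov(Xᵢ,Xⱼ); the off-diagonal part of the true-score variance is the same as above.
True-score variance = [0.79 + 0.57] − 0.72 = 1.36 − 0.72 = 0.64.
Reliability = 0.64 / 1.28 = 0.500.

0.500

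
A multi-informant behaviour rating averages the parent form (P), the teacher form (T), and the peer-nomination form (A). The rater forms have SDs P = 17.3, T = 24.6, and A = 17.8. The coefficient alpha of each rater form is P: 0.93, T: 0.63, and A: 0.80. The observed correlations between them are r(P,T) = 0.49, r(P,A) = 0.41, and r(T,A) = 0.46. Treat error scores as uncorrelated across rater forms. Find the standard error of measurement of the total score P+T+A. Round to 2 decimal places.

Var(total) = 1221.29 + 1072.43 = 2293.72.
True-score variance = 913.063 + 1072.43 = 1985.49, so reliability = 0.8656.
Error variance = 2293.72 − 1985.49 = 308.228; SEM = √308.228 = 17.56.

17.56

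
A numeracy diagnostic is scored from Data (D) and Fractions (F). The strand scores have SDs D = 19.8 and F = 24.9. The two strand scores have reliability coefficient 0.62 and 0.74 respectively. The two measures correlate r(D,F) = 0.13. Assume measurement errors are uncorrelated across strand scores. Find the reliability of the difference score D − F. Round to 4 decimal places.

Var(D−F) = 19.8² + 24.9² − 2·19.8·24.9·0.13 = 1012.05 − 128.185 = 883.865.
Under uncorrelated errors the observed covariances equal the true-score covariances, so only the own-variance terms attenuate.
True-score variance = [19.8²·0.62 + 24.9²·0.74] − 128.185 = 701.872 − 128.185 = 573.687.
Reliability = 573.687 / 883.865 = 0.6491.

0.6491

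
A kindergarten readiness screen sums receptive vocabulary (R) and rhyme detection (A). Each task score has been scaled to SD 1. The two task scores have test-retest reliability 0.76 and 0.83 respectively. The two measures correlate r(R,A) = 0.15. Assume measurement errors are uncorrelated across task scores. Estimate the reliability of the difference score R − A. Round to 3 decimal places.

0.759

Var(R−A) = 1 + 1 − 2·0.15 = 2 − 0.3 = 1.7.
Because errors are independent across components, Cov(Tᵢ,Tⱼ) = Cov(Xᵢ,Xⱼ); the off-diagonal part of the true-score variance is the same as above.
True-score variance = [0.76 + 0.83] − 0.3 = 1.59 − 0.3 = 1.29.
Reliability = 1.29 / 1.7 = 0.759.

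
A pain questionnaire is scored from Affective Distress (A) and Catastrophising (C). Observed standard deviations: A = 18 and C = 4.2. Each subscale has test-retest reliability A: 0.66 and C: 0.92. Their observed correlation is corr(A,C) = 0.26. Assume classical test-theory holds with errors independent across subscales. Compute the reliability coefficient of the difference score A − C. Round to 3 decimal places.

0.631

Var(A−C) = 18² + 4.2² − 2·18·4.2·0.26 = 341.64 − 39.312 = 302.328.
Because errors are independent across components, Cov(Tᵢ,Tⱼ) = Cov(Xᵢ,Xⱼ); the off-diagonal part of the true-score variance is the same as above.
True-score variance = [18²·0.66 + 4.2²·0.92] − 39.312 = 230.069 − 39.312 = 190.757.
Reliability = 190.757 / 302.328 = 0.631.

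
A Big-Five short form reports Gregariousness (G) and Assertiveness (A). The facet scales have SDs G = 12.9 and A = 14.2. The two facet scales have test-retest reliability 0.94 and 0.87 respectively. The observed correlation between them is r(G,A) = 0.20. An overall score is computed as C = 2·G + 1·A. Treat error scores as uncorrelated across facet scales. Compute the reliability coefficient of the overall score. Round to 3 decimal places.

Var(C) = 2²·12.9² + 14.2² + 2·[2·12.9·14.2·0.20] = 867.28 + 146.544 = 1013.82.
Because errors are independent across components, Cov(Tᵢ,Tⱼ) = Cov(Xᵢ,Xⱼ); the off-diagonal part of the true-score variance is the same as above.
True-score variance = [2²·12.9²·0.94 + 14.2²·0.87] + 146.544 = 801.128 + 146.544 = 947.672.
Reliability = 947.672 / 1013.82 = 0.935.

0.935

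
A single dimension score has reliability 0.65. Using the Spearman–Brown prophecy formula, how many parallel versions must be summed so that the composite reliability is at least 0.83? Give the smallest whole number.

3

k ≥ ρ*(1−ρ₁)/(ρ₁(1−ρ*)) = 0.83·0.35 / (0.65·0.17) = 2.629.
Smallest integer k = 3.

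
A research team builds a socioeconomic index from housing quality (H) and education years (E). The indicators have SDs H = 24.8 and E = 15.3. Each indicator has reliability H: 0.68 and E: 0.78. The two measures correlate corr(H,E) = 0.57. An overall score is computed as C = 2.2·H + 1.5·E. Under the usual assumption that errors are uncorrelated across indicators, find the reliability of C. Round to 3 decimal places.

Var(C) = 2.2²·24.8² + 1.5²·15.3² + 2·[3.3·24.8·15.3·0.57] = 3503.5 + 1427.45 = 4930.95.
Under uncorrelated errors the observed covariances equal the true-score covariances, so only the own-variance terms attenuate.
True-score variance = [2.2²·24.8²·0.68 + 1.5²·15.3²·0.78] + 1427.45 = 2435.05 + 1427.45 = 3862.5.
Reliability = 3862.5 / 4930.95 = 0.783.

0.783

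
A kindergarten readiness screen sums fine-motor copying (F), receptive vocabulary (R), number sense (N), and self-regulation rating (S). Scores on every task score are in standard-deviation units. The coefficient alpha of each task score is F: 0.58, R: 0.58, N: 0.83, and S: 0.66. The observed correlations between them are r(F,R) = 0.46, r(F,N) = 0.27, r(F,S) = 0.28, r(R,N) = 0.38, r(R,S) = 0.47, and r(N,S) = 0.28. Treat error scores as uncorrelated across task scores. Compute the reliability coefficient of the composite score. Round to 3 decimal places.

0.837

Var(F+R+N+S) = 4 + 2·[0.46 + 0.27 + 0.28 + 0.38 + 0.47 + 0.28] = 4 + 4.28 = 8.28.
Under uncorrelated errors the observed covariances equal the true-score covariances, so only the own-variance terms attenuate.
True-score variance = [0.58 + 0.58 + 0.83 + 0.66] + 4.28 = 2.65 + 4.28 = 6.93.
Reliability = 6.93 / 8.28 = 0.837.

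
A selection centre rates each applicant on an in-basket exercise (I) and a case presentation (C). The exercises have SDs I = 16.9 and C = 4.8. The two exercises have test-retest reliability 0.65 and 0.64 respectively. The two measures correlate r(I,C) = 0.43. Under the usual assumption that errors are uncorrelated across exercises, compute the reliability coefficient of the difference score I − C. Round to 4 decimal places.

0.5468

Var(I−C) = 16.9² + 4.8² − 2·16.9·4.8·0.43 = 308.65 − 69.7632 = 238.887.
With uncorrelated errors the cross-covariances are all true-score covariance, so they carry over unchanged; only the diagonal terms shrink to ρᵢσᵢ².
True-score variance = [16.9²·0.65 + 4.8²·0.64] − 69.7632 = 200.392 − 69.7632 = 130.629.
Reliability = 130.629 / 238.887 = 0.5468.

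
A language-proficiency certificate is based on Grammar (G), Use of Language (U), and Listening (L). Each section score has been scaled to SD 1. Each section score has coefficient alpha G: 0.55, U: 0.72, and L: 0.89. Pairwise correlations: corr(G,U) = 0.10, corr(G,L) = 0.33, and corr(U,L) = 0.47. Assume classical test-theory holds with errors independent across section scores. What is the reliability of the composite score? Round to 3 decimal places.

Var(G+U+L) = 3 + 2·[0.10 + 0.33 + 0.47] = 3 + 1.8 = 4.8.
Under uncorrelated errors the observed covariances equal the true-score covariances, so only the own-variance terms attenuate.
True-score variance = [0.55 + 0.72 + 0.89] + 1.8 = 2.16 + 1.8 = 3.96.
Reliability = 3.96 / 4.8 = 0.825.

0.825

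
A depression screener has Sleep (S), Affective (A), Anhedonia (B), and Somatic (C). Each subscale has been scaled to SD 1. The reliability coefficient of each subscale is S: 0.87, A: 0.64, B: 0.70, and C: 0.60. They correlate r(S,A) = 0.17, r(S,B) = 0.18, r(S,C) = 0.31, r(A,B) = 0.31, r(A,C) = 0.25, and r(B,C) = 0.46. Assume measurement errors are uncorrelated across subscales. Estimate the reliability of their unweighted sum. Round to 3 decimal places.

0.838

Var(S+A+B+C) = 4 + 2·[0.17 + 0.18 + 0.31 + 0.31 + 0.25 + 0.46] = 4 + 3.36 = 7.36.
Under uncorrelated errors the observed covariances equal the true-score covariances, so only the own-variance terms attenuate.
True-score variance = [0.87 + 0.64 + 0.70 + 0.60] + 3.36 = 2.81 + 3.36 = 6.17.
Reliability = 6.17 / 7.36 = 0.838.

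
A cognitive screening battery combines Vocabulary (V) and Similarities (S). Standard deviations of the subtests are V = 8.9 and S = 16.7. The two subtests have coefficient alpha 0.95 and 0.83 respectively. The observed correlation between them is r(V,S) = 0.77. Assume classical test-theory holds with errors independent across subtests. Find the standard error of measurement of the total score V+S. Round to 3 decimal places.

7.167

Var(total) = 358.1 + 228.89 = 586.99.
True-score variance = 306.728 + 228.89 = 535.618, so reliability = 0.9125.
Error variance = 586.99 − 535.618 = 51.3718; SEM = √51.3718 = 7.167.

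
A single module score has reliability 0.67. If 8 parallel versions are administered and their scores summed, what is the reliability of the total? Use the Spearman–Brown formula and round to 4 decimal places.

0.9420

ρ_k = kρ / (1 + (k−1)ρ) = 8·0.67 / (1 + 7·0.67) = 5.360 / 5.690 = 0.9420.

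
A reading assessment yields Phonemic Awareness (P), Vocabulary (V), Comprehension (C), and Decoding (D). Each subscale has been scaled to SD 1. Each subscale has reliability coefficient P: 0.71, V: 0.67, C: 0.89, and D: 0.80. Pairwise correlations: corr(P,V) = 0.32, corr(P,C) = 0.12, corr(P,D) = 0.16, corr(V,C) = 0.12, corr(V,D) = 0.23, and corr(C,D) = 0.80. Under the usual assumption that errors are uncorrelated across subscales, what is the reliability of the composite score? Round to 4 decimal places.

0.8760

Var(P+V+C+D) = 4 + 2·[0.32 + 0.12 + 0.16 + 0.12 + 0.23 + 0.80] = 4 + 3.5 = 7.5.
With uncorrelated errors the cross-covariances are all true-score covariance, so they carry over unchanged; only the diagonal terms shrink to ρᵢσᵢ².
True-score variance = [0.71 + 0.67 + 0.89 + 0.80] + 3.5 = 3.07 + 3.5 = 6.57.
Reliability = 6.57 / 7.5 = 0.8760.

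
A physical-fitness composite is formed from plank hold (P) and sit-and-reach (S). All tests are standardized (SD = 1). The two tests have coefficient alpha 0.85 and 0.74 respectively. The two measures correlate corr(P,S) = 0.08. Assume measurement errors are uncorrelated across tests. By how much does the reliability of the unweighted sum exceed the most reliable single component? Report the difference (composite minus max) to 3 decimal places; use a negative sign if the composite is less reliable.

-0.040

Var(sum) = 2 + 0.16 = 2.16; true-score variance = 1.59 + 0.16 = 1.75; composite reliability = 0.8102.
Max component reliability = 0.8500.
Difference = 0.8102 − 0.8500 = -0.040.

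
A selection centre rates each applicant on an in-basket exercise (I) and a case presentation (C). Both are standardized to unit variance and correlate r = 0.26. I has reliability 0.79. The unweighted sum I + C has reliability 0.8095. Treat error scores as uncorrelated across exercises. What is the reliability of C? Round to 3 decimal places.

Var(I+C) = 2 + 2·0.26 = 2.520.
True-score variance = ρ_I + ρ_C + 2·0.26, so 0.8095 = (0.79 + ρ_C + 0.52) / 2.520.
ρ_C = 0.8095·2.520 − 0.79 − 0.52 = 0.730.

0.730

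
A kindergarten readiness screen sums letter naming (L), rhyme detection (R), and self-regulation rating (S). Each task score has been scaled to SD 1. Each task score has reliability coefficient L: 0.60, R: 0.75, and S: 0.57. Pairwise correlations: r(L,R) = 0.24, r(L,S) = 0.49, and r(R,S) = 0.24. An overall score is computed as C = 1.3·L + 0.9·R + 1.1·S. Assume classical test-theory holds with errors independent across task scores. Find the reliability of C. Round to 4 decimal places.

Var(C) = 1.3² + 0.9² + 1.1² + 2·[1.17·0.24 + 1.43·0.49 + 0.99·0.24] = 3.71 + 2.4382 = 6.1482.
With uncorrelated errors the cross-covariances are all true-score covariance, so they carry over unchanged; only the diagonal terms shrink to ρᵢσᵢ².
True-score variance = [1.3²·0.60 + 0.9²·0.75 + 1.1²·0.57] + 2.4382 = 2.3112 + 2.4382 = 4.7494.
Reliability = 4.7494 / 6.1482 = 0.7725.

0.7725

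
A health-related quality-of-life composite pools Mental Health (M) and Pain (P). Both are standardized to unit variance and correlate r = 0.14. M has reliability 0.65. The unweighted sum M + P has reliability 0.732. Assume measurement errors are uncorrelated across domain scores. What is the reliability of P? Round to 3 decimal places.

0.739

Var(M+P) = 2 + 2·0.14 = 2.280.
True-score variance = ρ_M + ρ_P + 2·0.14, so 0.732 = (0.65 + ρ_P + 0.28) / 2.280.
ρ_P = 0.732·2.280 − 0.65 − 0.28 = 0.739.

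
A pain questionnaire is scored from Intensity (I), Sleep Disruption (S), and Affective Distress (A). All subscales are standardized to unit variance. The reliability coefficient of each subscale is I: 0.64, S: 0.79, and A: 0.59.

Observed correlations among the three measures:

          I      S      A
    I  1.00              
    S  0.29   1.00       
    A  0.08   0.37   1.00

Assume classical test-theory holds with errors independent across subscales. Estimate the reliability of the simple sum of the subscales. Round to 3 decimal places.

Var(I+S+A) = 3 + 2·[0.29 + 0.08 + 0.37] = 3 + 1.48 = 4.48.
Under uncorrelated errors the observed covariances equal the true-score covariances, so only the own-variance terms attenuate.
True-score variance = [0.64 + 0.79 + 0.59] + 1.48 = 2.02 + 1.48 = 3.5.
Reliability = 3.5 / 4.48 = 0.781.

0.781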